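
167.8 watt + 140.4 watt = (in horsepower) 0.4133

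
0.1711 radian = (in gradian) 10.89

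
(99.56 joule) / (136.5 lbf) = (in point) 464.8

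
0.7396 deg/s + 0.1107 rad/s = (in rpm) 1.18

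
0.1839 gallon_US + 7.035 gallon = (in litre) 27.33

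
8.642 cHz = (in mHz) 86.42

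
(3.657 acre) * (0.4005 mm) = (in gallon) 1566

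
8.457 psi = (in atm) 0.5755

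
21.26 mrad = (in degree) 1.218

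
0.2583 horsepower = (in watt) 192.6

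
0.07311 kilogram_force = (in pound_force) 0.1612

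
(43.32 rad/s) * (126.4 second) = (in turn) 871.5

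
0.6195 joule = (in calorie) 0.1481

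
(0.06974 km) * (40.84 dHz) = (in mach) 0.8365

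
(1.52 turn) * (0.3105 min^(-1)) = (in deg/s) 2.832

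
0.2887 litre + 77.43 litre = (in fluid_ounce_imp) 2735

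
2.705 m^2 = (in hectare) 0.0002705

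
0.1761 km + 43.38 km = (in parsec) 1.412e-12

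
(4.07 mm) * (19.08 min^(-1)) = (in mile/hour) 0.002895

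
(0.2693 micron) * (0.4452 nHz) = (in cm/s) 1.199e-14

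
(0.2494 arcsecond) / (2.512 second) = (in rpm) 4.596e-06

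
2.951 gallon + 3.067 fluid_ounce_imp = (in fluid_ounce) 380.7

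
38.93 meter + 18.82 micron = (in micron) 3.893e+07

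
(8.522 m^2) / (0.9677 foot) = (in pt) 8.19e+04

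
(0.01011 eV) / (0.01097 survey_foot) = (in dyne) 4.844e-14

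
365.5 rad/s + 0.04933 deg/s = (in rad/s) 365.5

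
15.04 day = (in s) 1.299e+06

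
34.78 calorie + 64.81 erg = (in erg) 1.455e+09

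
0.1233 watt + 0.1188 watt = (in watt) 0.2421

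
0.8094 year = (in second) 2.553e+07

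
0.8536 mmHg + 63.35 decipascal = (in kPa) 0.1201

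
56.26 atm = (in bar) 57.01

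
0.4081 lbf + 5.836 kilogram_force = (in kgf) 6.021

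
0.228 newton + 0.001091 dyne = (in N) 0.228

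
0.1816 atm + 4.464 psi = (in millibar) 491.8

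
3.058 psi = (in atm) 0.2081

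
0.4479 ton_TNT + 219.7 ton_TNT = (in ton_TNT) 220.1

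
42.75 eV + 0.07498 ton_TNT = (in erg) 3.137e+15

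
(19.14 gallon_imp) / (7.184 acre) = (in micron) 2.993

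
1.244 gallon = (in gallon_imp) 1.036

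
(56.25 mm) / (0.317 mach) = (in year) 1.652e-11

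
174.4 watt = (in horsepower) 0.2339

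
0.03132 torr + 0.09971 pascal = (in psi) 0.0006201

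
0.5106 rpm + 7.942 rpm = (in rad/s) 0.8852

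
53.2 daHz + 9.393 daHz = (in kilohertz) 0.6259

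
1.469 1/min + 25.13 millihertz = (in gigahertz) 4.961e-11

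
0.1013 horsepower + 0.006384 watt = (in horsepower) 0.1013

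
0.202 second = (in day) 2.338e-06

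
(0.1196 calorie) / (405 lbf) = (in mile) 1.726e-07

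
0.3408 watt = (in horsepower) 0.000457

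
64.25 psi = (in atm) 4.372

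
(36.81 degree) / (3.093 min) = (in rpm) 0.03306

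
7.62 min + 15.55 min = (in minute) 23.17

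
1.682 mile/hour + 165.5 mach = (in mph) 1.261e+05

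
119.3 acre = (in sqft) 5.197e+06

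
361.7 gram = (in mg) 3.617e+05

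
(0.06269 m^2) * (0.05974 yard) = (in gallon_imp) 0.7533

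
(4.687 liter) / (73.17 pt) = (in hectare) 1.816e-05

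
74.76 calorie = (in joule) 312.8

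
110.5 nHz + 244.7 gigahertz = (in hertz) 2.447e+11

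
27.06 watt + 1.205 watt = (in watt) 28.27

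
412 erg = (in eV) 2.572e+14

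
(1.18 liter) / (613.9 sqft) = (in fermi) 2.069e+10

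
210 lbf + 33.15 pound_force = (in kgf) 110.3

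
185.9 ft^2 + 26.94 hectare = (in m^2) 2.694e+05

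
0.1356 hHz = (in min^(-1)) 813.6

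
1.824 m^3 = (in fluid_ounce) 6.168e+04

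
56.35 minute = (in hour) 0.9392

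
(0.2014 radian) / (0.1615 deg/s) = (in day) 0.000827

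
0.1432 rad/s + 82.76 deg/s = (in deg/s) 90.96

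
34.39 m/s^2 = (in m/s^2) 34.39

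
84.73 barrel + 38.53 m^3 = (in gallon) 1.374e+04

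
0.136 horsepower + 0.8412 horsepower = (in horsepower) 0.9772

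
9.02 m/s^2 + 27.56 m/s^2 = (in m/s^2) 36.58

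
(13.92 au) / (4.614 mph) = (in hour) 2.804e+08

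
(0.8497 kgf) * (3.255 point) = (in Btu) 9.069e-06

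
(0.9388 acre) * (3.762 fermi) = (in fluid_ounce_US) 4.833e-07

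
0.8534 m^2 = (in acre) 0.0002109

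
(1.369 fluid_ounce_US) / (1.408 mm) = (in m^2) 0.02875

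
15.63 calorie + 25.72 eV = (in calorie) 15.63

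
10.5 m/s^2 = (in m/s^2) 10.5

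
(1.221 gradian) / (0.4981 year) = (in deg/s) 6.996e-08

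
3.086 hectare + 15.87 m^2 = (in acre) 7.63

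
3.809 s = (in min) 0.06348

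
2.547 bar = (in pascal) 2.547e+05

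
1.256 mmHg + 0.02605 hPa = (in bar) 0.001701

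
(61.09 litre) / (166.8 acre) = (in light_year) 9.566e-24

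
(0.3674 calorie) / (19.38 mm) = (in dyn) 7.932e+06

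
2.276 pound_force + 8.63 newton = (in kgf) 1.912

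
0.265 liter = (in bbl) 0.001667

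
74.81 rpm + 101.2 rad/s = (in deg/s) 6247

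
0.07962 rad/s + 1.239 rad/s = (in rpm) 12.59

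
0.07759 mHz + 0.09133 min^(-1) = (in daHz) 0.00016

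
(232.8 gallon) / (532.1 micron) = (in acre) 0.4092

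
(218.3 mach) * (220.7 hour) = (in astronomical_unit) 0.3948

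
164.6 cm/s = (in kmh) 5.926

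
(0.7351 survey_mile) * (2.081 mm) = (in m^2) 2.462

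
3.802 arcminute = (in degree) 0.06337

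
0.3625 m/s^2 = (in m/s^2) 0.3625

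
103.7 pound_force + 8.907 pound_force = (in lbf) 112.6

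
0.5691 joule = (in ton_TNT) 1.36e-10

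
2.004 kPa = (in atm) 0.01978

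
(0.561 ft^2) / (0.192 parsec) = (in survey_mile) 5.466e-21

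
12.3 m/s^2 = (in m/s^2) 12.3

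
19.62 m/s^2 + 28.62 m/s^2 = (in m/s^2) 48.24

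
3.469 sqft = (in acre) 7.964e-05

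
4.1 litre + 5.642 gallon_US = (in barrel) 0.1601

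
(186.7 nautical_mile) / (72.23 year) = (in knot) 0.0002951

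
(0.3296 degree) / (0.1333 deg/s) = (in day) 2.862e-05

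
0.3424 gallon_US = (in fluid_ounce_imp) 45.62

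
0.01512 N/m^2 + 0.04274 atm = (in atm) 0.04274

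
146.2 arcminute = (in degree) 2.437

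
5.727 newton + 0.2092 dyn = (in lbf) 1.287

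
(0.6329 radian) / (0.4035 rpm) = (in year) 4.75e-07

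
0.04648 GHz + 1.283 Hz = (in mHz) 4.648e+10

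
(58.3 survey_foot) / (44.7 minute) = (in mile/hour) 0.01482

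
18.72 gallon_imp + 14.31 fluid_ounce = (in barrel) 0.5379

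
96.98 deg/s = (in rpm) 16.16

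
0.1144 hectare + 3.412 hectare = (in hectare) 3.526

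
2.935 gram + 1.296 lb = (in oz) 20.84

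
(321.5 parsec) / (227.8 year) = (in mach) 4.056e+06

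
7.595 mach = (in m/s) 2586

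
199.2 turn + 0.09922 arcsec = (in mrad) 1.252e+06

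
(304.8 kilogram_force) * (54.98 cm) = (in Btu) 1.558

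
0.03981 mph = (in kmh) 0.06407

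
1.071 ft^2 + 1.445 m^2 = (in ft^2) 16.62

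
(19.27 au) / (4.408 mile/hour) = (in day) 1.693e+07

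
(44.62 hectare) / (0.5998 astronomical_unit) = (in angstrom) 4.973e+04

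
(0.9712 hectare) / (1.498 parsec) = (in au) 1.404e-24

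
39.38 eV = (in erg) 6.309e-11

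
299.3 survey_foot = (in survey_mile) 0.05669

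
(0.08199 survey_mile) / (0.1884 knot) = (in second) 1361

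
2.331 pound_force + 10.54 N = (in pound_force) 4.7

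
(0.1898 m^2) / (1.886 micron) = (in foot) 3.302e+05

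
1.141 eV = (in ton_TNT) 4.369e-29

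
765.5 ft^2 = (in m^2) 71.12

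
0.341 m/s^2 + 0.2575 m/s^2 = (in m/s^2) 0.5985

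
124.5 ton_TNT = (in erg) 5.209e+18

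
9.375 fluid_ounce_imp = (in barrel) 0.001675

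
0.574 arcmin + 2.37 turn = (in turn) 2.37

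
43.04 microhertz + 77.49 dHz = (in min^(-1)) 464.9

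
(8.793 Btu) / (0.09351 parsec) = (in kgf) 3.279e-13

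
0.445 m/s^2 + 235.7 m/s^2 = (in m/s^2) 236.1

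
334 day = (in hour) 8016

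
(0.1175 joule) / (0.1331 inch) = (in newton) 34.76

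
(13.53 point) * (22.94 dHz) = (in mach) 3.216e-05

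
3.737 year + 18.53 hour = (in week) 195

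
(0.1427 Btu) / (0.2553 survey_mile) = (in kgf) 0.03737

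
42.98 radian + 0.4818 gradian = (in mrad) 4.299e+04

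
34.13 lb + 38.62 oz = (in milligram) 1.658e+07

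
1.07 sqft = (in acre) 2.456e-05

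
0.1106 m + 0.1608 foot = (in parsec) 5.173e-18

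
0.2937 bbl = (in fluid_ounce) 1579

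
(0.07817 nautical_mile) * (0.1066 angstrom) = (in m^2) 1.543e-09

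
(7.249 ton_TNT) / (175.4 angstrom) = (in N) 1.729e+18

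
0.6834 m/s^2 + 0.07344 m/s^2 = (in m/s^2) 0.7568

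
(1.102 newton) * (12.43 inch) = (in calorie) 0.08316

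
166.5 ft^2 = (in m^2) 15.47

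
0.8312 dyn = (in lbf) 1.869e-06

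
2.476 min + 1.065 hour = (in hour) 1.106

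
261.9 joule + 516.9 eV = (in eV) 1.635e+21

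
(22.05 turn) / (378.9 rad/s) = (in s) 0.3656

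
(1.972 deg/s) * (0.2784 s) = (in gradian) 0.61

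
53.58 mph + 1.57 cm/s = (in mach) 0.07039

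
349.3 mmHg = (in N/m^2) 4.657e+04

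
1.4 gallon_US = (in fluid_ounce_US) 179.2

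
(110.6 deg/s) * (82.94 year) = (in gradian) 3.214e+11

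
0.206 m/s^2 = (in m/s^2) 0.206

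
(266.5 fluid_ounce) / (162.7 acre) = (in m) 1.197e-08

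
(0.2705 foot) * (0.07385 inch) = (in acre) 3.822e-08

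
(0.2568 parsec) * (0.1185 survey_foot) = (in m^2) 2.862e+14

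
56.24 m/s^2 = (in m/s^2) 56.24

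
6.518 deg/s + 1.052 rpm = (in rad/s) 0.2239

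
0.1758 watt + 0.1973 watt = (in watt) 0.3731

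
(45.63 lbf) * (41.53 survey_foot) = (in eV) 1.604e+22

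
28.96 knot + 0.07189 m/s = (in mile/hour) 33.49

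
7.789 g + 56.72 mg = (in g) 7.846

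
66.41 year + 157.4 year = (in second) 7.058e+09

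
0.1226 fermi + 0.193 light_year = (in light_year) 0.193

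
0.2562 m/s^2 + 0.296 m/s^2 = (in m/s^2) 0.5522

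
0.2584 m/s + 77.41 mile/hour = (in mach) 0.1024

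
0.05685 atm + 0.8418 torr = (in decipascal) 5.873e+04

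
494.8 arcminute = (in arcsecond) 2.969e+04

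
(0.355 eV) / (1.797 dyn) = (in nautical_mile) 1.709e-18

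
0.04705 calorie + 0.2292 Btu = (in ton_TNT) 5.784e-08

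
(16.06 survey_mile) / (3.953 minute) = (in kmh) 392.3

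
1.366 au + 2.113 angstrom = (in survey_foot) 6.704e+11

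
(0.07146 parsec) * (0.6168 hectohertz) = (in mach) 3.994e+14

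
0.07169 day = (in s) 6194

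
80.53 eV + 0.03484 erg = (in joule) 3.484e-09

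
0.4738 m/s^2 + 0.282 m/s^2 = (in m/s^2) 0.7558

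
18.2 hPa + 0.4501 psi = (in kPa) 4.923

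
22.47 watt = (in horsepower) 0.03013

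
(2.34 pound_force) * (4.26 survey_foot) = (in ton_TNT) 3.23e-09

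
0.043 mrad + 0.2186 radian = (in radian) 0.2186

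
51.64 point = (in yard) 0.01992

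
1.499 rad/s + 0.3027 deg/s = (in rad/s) 1.504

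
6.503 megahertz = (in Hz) 6.503e+06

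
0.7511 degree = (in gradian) 0.8346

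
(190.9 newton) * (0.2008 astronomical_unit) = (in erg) 5.734e+19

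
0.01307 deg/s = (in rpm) 0.002178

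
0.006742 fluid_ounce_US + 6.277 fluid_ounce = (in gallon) 0.04909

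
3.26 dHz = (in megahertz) 3.26e-07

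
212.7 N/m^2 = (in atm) 0.002099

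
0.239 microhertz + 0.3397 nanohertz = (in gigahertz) 2.393e-16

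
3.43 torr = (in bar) 0.004573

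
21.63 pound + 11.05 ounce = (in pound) 22.32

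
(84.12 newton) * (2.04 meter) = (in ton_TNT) 4.101e-08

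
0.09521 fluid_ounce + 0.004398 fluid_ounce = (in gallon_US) 0.0007782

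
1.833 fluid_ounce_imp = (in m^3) 5.208e-05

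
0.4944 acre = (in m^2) 2001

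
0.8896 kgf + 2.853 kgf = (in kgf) 3.743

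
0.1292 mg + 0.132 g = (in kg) 0.0001321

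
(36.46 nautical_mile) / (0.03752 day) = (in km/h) 74.99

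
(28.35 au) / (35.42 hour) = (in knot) 6.465e+07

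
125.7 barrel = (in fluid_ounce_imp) 7.034e+05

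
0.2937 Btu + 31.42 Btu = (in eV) 2.088e+23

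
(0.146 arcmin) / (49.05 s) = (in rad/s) 8.658e-07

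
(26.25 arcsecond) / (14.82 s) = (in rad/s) 8.587e-06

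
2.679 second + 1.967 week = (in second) 1.19e+06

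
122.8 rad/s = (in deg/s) 7036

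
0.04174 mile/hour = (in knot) 0.03627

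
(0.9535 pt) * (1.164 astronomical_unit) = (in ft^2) 6.305e+08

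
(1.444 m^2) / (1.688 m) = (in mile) 0.0005316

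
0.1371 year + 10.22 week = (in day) 121.6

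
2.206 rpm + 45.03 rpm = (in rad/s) 4.947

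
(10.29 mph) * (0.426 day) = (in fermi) 1.693e+20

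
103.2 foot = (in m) 31.46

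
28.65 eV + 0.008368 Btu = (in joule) 8.829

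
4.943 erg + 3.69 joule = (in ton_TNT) 8.819e-10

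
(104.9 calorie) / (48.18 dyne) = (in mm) 9.11e+08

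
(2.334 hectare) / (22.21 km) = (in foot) 3.448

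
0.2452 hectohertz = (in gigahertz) 2.452e-08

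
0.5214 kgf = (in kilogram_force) 0.5214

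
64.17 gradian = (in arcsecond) 2.079e+05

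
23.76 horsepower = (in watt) 1.772e+04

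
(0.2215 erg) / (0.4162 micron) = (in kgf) 0.005427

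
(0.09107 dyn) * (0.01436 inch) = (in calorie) 7.939e-11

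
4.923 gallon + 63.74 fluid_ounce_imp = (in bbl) 0.1286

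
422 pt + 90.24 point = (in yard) 0.1976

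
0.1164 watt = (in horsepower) 0.0001561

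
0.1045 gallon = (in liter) 0.3956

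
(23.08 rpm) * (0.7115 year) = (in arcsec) 1.119e+13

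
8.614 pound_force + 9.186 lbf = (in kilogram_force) 8.074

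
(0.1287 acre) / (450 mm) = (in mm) 1.157e+06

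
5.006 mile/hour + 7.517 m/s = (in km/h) 35.12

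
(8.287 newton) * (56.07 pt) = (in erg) 1.639e+06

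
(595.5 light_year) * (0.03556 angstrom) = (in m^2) 2.003e+07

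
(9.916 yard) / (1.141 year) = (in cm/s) 2.52e-05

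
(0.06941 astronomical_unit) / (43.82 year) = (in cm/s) 751.4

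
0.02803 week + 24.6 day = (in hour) 595.1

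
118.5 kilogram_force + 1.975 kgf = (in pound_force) 265.6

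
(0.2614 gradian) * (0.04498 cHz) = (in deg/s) 0.0001058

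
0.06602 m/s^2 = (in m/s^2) 0.06602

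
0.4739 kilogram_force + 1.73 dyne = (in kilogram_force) 0.4739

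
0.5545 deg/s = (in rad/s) 0.009678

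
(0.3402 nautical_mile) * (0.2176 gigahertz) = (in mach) 4.026e+08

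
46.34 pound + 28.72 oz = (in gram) 2.183e+04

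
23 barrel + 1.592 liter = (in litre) 3658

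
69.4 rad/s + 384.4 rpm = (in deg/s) 6283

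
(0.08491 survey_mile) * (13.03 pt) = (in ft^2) 6.761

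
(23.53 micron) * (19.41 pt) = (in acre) 3.981e-11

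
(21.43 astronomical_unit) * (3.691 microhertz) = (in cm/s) 1.183e+09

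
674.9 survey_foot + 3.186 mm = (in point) 5.831e+05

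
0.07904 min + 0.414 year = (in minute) 2.176e+05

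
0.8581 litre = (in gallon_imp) 0.1888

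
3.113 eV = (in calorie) 1.192e-19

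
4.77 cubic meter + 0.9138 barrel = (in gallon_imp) 1081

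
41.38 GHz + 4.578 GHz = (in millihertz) 4.596e+13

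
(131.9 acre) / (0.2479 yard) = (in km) 2355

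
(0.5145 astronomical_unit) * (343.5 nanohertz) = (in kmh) 9.518e+04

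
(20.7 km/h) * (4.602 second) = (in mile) 0.01644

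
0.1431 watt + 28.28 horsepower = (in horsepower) 28.28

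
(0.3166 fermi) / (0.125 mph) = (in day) 6.558e-20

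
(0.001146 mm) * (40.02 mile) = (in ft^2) 0.7945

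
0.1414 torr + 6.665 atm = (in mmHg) 5066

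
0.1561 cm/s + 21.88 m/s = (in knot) 42.53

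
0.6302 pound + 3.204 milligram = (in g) 285.9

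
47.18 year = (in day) 1.722e+04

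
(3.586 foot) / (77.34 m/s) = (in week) 2.337e-08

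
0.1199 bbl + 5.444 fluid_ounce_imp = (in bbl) 0.1209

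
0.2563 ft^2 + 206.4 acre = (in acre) 206.4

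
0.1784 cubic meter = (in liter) 178.4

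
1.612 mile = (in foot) 8511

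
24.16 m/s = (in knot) 46.96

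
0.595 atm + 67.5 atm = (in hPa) 6.9e+04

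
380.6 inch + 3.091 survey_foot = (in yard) 11.6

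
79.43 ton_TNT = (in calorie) 7.943e+10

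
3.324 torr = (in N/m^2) 443.2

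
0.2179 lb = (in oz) 3.486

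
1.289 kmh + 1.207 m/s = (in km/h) 5.634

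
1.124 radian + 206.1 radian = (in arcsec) 4.274e+07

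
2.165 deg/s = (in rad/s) 0.03779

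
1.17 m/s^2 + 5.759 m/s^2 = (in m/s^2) 6.929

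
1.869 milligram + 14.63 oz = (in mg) 4.148e+05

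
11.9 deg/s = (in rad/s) 0.2077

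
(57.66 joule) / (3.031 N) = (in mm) 1.902e+04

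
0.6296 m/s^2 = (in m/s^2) 0.6296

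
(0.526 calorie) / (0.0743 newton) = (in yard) 32.39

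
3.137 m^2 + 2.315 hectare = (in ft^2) 2.492e+05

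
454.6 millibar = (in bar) 0.4546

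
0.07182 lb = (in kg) 0.03258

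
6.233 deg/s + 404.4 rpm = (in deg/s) 2433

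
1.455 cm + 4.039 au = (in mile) 3.754e+08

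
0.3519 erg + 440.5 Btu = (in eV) 2.901e+24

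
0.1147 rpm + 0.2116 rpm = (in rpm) 0.3263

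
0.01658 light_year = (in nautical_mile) 8.47e+10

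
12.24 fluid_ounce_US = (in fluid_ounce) 12.24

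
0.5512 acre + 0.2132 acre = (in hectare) 0.3093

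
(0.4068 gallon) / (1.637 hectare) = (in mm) 9.407e-05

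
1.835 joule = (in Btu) 0.001739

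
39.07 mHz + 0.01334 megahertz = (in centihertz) 1.334e+06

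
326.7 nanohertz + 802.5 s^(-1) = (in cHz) 8.025e+04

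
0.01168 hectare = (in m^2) 116.8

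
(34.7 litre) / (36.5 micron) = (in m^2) 950.7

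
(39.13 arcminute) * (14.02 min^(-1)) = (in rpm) 0.0254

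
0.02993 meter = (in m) 0.02993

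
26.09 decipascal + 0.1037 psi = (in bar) 0.007176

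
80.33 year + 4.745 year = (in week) 4436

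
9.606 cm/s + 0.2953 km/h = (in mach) 0.000523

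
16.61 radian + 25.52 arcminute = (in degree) 952.1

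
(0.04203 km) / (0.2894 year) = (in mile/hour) 1.03e-05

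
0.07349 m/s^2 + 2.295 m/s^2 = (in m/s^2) 2.368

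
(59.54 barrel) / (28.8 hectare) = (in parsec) 1.065e-21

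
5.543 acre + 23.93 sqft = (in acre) 5.544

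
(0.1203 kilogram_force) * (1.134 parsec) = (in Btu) 3.913e+13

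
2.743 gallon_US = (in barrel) 0.06531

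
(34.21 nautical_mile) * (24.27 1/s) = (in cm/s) 1.538e+08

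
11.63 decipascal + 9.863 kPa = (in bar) 0.09864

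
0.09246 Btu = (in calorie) 23.32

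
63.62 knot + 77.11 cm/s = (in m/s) 33.5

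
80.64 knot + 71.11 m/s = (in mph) 251.9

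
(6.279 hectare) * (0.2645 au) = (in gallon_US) 6.563e+17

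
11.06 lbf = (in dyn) 4.92e+06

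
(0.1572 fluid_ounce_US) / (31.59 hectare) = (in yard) 1.609e-11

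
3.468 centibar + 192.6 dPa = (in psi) 0.5058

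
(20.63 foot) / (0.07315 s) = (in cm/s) 8596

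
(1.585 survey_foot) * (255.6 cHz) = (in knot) 2.4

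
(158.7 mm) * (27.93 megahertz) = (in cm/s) 4.432e+08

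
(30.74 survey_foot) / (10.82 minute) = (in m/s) 0.01443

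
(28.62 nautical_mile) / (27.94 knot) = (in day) 0.04268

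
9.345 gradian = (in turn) 0.02336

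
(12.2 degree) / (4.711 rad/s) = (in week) 7.473e-08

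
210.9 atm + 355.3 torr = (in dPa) 2.142e+08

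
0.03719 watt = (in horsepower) 4.987e-05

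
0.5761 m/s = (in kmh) 2.074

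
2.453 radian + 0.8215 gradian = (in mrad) 2466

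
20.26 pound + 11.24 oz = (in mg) 9.508e+06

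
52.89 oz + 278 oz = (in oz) 330.9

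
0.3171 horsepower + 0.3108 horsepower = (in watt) 468.2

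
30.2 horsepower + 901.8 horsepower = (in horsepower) 932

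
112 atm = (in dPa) 1.135e+08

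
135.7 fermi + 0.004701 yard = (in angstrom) 4.299e+07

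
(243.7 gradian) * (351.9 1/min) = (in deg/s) 1286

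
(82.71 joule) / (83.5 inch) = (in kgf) 3.977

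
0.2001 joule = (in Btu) 0.0001897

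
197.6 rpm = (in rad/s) 20.69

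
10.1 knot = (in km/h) 18.71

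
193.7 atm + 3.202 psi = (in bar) 196.5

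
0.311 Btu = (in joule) 328.1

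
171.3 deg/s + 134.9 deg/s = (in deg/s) 306.2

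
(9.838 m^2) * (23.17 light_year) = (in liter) 2.157e+21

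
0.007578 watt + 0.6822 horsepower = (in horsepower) 0.6822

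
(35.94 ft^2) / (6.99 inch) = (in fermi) 1.881e+16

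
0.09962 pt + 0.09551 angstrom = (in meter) 3.514e-05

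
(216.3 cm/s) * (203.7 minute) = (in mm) 2.644e+07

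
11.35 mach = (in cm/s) 3.865e+05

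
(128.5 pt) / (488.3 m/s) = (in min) 1.547e-06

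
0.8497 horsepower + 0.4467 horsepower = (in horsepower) 1.296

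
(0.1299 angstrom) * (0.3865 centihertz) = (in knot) 9.759e-14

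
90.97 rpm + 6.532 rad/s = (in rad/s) 16.06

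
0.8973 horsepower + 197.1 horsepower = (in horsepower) 198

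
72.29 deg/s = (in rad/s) 1.262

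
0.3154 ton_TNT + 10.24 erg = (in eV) 8.237e+27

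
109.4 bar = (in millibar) 1.094e+05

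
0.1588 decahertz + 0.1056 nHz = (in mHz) 1588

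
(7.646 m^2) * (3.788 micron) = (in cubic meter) 2.896e-05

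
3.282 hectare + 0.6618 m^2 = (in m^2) 3.282e+04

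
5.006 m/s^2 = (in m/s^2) 5.006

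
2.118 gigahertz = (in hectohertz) 2.118e+07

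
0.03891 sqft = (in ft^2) 0.03891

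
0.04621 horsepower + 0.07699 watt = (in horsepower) 0.04631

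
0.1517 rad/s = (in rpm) 1.449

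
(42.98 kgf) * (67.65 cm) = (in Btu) 0.2703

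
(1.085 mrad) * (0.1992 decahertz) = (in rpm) 0.02064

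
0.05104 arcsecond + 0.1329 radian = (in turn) 0.02115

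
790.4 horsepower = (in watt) 5.894e+05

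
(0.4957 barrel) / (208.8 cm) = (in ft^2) 0.4063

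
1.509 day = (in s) 1.304e+05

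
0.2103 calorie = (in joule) 0.8799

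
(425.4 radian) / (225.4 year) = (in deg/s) 3.429e-06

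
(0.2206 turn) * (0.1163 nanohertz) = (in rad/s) 1.612e-10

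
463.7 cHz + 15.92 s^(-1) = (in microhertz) 2.056e+07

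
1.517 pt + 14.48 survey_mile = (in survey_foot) 7.645e+04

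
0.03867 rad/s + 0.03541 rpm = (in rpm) 0.4047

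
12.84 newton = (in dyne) 1.284e+06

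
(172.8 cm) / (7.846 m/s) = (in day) 2.549e-06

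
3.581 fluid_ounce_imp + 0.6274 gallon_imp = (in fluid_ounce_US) 99.89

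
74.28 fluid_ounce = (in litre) 2.197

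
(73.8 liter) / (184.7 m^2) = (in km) 3.996e-07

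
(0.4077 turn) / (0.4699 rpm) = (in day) 0.0006025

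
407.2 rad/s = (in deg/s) 2.333e+04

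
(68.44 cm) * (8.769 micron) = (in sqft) 6.46e-05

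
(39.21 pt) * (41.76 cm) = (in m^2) 0.005776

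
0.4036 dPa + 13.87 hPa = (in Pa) 1387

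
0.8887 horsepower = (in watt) 662.7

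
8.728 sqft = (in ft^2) 8.728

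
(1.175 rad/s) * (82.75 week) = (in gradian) 3.744e+09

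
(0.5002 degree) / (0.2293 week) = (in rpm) 6.011e-07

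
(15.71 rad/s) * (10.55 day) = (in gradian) 9.116e+08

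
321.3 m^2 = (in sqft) 3458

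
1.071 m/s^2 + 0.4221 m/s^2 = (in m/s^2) 1.493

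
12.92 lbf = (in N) 57.47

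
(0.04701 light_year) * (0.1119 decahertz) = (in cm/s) 4.977e+16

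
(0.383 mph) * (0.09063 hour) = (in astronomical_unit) 3.734e-10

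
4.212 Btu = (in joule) 4444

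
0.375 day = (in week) 0.05357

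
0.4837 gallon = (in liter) 1.831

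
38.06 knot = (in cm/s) 1958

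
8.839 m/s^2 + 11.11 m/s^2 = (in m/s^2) 19.95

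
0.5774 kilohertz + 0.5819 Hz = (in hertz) 578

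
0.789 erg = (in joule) 7.89e-08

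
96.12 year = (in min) 5.052e+07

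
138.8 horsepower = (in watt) 1.035e+05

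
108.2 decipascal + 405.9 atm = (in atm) 405.9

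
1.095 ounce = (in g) 31.04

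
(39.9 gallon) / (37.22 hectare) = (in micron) 0.4058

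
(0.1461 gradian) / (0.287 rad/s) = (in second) 0.007996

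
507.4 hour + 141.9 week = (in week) 144.9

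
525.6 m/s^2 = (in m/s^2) 525.6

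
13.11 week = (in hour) 2202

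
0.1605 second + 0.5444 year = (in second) 1.717e+07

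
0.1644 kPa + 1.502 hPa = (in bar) 0.003146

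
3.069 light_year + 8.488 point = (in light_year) 3.069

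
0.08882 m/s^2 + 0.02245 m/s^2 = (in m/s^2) 0.1113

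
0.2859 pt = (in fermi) 1.009e+11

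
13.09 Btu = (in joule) 1.381e+04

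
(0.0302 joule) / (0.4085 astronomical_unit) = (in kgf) 5.039e-14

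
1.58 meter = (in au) 1.056e-11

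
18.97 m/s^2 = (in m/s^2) 18.97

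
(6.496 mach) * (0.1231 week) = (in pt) 4.668e+11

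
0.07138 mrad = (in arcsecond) 14.72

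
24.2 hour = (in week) 0.144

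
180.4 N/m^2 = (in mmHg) 1.353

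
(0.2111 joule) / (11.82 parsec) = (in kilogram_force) 5.902e-20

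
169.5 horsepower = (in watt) 1.264e+05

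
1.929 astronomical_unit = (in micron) 2.886e+17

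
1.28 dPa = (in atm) 1.263e-06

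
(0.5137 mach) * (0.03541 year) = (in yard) 2.136e+08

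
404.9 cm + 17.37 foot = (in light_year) 9.876e-16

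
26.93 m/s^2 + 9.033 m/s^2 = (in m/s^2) 35.96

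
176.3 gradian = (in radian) 2.769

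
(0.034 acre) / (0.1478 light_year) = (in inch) 3.874e-12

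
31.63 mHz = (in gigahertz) 3.163e-11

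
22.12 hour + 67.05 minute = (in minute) 1394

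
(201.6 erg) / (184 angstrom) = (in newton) 1096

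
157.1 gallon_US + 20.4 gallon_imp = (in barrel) 4.324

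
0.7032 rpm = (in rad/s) 0.07364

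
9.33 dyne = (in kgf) 9.514e-06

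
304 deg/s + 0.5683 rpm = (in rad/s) 5.365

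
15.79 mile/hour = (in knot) 13.72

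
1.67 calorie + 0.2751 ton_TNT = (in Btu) 1.091e+06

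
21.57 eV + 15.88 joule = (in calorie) 3.795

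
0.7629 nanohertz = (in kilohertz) 7.629e-13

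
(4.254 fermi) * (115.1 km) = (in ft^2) 5.27e-09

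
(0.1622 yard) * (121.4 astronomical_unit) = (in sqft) 2.899e+13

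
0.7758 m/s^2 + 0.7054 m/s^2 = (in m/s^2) 1.481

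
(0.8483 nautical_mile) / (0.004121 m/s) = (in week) 0.6303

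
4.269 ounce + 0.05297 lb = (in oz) 5.117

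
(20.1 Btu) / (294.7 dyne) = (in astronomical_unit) 4.81e-05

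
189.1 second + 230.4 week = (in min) 2.322e+06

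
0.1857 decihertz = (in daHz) 0.001857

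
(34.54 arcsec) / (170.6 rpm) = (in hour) 2.604e-09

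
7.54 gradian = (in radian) 0.1184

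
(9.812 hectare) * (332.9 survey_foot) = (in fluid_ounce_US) 3.367e+11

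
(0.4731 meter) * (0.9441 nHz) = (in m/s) 4.467e-10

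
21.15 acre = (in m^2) 8.559e+04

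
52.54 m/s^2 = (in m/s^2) 52.54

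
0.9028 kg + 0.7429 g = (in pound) 1.992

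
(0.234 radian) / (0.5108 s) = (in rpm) 4.375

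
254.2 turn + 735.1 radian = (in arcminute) 8.018e+06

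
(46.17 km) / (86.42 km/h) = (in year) 6.099e-05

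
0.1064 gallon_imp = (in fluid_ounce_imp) 17.02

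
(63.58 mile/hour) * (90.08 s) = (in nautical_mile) 1.382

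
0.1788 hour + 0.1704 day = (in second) 1.537e+04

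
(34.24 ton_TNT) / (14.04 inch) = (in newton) 4.017e+11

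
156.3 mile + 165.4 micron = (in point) 7.13e+08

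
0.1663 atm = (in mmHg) 126.4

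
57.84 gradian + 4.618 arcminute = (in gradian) 57.93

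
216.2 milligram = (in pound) 0.0004766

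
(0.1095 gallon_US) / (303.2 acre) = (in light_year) 3.571e-26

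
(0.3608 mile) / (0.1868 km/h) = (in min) 186.5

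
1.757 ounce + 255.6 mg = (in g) 50.07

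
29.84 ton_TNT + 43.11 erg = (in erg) 1.249e+18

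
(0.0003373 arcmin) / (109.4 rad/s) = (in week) 1.483e-15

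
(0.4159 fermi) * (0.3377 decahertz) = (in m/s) 1.404e-15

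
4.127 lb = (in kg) 1.872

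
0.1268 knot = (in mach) 0.0001916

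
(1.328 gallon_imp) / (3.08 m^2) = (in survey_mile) 1.218e-06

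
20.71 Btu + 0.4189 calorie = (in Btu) 20.71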